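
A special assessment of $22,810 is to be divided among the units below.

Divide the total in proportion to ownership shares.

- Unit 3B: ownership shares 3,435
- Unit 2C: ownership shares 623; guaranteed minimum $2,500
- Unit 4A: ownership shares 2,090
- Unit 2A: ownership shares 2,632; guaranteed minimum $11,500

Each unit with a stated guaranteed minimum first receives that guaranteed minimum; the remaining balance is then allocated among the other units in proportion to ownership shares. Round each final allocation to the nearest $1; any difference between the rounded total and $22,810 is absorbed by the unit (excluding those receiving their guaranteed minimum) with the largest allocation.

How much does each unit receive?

Unit 3B: $5,477 | Unit 2C: $2,500 | Unit 4A: $3,333 | Unit 2A: $11,500

Fund the minimums — Unit 2C $2,500; Unit 2A $11,500. Balance $8,810.
Balance split over remaining ownership shares 5,525: Unit 3B 5,477.35 → $5,477; Unit 4A 3,332.65 → $3,333.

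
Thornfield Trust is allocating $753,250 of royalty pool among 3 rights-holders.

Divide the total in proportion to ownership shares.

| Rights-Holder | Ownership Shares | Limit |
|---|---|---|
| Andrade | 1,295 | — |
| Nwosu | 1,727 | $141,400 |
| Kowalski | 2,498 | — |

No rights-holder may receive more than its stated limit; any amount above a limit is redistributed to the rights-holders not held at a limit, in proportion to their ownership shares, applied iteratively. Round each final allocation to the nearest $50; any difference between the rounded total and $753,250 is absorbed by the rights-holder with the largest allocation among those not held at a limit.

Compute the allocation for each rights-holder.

Combined ownership shares = 5,520.
Unconstrained shares: Andrade 176,713.54; Nwosu 235,663.54; Kowalski 340,872.92.
Cap binds for Nwosu ($141,400); remaining pool $611,850 reallocated over remaining ownership shares 3,793.
Shares after redistribution: Andrade 208,896.85 → $208,900; Kowalski 402,953.15 → $402,950.

Andrade: $208,900 | Nwosu: $141,400 | Kowalski: $402,950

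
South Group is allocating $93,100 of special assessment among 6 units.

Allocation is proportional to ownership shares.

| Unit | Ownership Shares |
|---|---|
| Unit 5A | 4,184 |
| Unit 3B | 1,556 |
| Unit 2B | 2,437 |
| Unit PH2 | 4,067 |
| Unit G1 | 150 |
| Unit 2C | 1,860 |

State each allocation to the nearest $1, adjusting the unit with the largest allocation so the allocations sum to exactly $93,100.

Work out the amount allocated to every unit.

Sum of ownership shares: 14,254.
Pro-rata amounts: Unit 5A 4,184/14,254 × $93,100 = 27,327.80; Unit 3B 1,556/14,254 × $93,100 = 10,163.01; Unit 2B 2,437/14,254 × $93,100 = 15,917.27; Unit PH2 4,067/14,254 × $93,100 = 26,563.61; Unit G1 150/14,254 × $93,100 = 979.72; Unit 2C 1,860/14,254 × $93,100 = 12,148.59.
Rounded to nearest $1: Unit 5A $27,328; Unit 3B $10,163; Unit 2B $15,917; Unit PH2 $26,564; Unit G1 $980; Unit 2C $12,149. Sum = $93,101.
Difference $93,100 − $93,101 = −$1 applied to largest allocation (Unit 5A): Unit 5A becomes $27,327.

Unit 5A: $27,327 · Unit 3B: $10,163 · Unit 2B: $15,917 · Unit PH2: $26,564 · Unit G1: $980 · Unit 2C: $12,149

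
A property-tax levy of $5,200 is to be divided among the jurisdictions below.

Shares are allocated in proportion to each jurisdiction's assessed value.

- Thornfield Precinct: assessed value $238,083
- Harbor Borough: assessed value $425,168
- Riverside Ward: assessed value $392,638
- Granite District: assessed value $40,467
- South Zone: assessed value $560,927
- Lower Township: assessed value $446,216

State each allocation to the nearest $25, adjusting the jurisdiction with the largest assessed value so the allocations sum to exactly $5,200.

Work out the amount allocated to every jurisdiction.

Thornfield Precinct: $600 | Harbor Borough: $1,050 | Riverside Ward: $975 | Granite District: $100 | South Zone: $1,375 | Lower Township: $1,100

Assessed value total: 238,083 + 425,168 + 392,638 + 40,467 + 560,927 + 446,216 = 2,103,499.
Unrounded shares: Thornfield Precinct 588.56; Harbor Borough 1,051.05; Riverside Ward 970.63; Granite District 100.04; South Zone 1,386.65; Lower Township 1,103.08.
After rounding ($25): Thornfield Precinct $600; Harbor Borough $1,050; Riverside Ward $975; Granite District $100; South Zone $1,375; Lower Township $1,100. Sum = $5,200.
Rounded total matches; no reconciliation needed.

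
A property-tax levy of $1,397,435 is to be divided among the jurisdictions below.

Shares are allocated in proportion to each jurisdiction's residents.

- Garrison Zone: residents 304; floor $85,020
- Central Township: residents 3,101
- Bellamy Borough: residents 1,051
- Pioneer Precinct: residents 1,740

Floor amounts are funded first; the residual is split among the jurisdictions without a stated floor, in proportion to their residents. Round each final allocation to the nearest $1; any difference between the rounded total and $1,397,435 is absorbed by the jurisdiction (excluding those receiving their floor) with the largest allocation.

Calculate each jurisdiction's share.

Garrison Zone: $85,020 | Central Township: $690,733 | Bellamy Borough: $234,105 | Pioneer Precinct: $387,577

Guaranteed amounts: Garrison Zone $85,020. Remaining pool $1,312,415.
Remaining pool split over remaining residents 5,892: Central Township 690,733.01 → $690,733; Bellamy Borough 234,105.26 → $234,105; Pioneer Precinct 387,576.73 → $387,577.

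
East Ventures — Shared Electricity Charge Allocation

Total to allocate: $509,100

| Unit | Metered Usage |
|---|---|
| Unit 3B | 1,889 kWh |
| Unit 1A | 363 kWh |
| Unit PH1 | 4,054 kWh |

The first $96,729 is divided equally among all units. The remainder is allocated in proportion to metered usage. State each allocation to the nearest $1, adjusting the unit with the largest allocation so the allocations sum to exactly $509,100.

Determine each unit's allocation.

Unit 3B: $155,771 · Unit 1A: $55,981 · Unit PH1: $297,348

First tranche $96,729 split equally: $32,243 each.
Remainder $412,371 by metered usage (total 6,306): Unit 3B 123,528.20 → $123,528; Unit 1A 23,737.82 → $23,738; Unit PH1 265,104.98 → $265,105.
Totals: Unit 3B $32,243 + $123,528 = $155,771; Unit 1A $32,243 + $23,738 = $55,981; Unit PH1 $32,243 + $265,105 = $297,348.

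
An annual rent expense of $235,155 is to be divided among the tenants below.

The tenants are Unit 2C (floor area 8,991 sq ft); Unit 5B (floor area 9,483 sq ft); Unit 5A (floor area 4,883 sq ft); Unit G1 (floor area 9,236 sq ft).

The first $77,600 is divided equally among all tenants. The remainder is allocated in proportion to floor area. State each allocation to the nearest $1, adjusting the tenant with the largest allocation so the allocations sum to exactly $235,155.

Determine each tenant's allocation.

First tranche $77,600 split equally: $19,400 each.
Remainder $157,555 by floor area (total 32,593): Unit 2C 43,462.61 → $43,463; Unit 5B 45,840.95 → $45,841; Unit 5A 23,604.49 → $23,604; Unit G1 44,646.95 → $44,647.
Totals: Unit 2C $19,400 + $43,463 = $62,863; Unit 5B $19,400 + $45,841 = $65,241; Unit 5A $19,400 + $23,604 = $43,004; Unit G1 $19,400 + $44,647 = $64,047.

Unit 2C: $62,863; Unit 5B: $65,241; Unit 5A: $43,004; Unit G1: $64,047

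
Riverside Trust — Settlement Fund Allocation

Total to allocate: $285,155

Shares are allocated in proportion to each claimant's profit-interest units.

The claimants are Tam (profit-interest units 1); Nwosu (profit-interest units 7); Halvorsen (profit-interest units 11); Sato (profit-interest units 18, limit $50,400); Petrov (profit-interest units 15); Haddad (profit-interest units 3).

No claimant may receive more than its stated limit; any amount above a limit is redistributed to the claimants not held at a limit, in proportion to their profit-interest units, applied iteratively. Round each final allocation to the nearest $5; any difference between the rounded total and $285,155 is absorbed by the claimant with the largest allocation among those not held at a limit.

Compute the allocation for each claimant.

Total profit-interest units = 55.
Pro-rata shares before constraints: Tam 5,184.64; Nwosu 36,292.45; Halvorsen 57,031.00; Sato 93,323.45; Petrov 77,769.55; Haddad 15,553.91.
Held at cap: Sato ($50,400); balance $234,755 reallocated over remaining profit-interest units 37.
Remaining shares: Tam 6,344.73 → $6,345; Nwosu 44,413.11 → $44,415; Halvorsen 69,792.03 → $69,790; Petrov 95,170.95 → $95,170; Haddad 19,034.19 → $19,035.

Tam: $6,345 | Nwosu: $44,415 | Halvorsen: $69,790 | Sato: $50,400 | Petrov: $95,170 | Haddad: $19,035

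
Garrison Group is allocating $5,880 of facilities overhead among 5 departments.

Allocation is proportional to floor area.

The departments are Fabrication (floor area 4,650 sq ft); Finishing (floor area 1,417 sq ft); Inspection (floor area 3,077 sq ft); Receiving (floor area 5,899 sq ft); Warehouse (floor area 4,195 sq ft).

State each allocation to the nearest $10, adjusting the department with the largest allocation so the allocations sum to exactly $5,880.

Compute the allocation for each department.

Floor area total: 19,238.
Pro-rata amounts: Fabrication 4,650/19,238 × $5,880 = 1,421.25; Finishing 1,417/19,238 × $5,880 = 433.10; Inspection 3,077/19,238 × $5,880 = 940.47; Receiving 5,899/19,238 × $5,880 = 1,803.00; Warehouse 4,195/19,238 × $5,880 = 1,282.18.
Rounded to nearest $10: Fabrication $1,420; Finishing $430; Inspection $940; Receiving $1,800; Warehouse $1,280. Sum = $5,870.
Difference $5,880 − $5,870 = +$10 applied to largest allocation (Receiving): Receiving becomes $1,810.

Fabrication: $1,420; Finishing: $430; Inspection: $940; Receiving: $1,810; Warehouse: $1,280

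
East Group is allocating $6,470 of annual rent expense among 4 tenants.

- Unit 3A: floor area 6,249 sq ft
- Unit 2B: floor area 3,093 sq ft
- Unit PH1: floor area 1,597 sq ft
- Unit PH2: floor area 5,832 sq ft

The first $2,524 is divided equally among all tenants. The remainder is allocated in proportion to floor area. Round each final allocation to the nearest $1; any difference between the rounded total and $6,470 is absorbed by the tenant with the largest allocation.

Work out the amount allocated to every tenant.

Unit 3A: $2,101 · Unit 2B: $1,359 · Unit PH1: $1,007 · Unit PH2: $2,003

$2,524 shared equally gives $631 per tenant.
Remainder $3,946 by floor area (total 16,771): Unit 3A 1,470.31 → $1,470; Unit 2B 727.74 → $728; Unit PH1 375.75 → $376; Unit PH2 1,372.19 → $1,372.
Totals: Unit 3A $631 + $1,470 = $2,101; Unit 2B $631 + $728 = $1,359; Unit PH1 $631 + $376 = $1,007; Unit PH2 $631 + $1,372 = $2,003.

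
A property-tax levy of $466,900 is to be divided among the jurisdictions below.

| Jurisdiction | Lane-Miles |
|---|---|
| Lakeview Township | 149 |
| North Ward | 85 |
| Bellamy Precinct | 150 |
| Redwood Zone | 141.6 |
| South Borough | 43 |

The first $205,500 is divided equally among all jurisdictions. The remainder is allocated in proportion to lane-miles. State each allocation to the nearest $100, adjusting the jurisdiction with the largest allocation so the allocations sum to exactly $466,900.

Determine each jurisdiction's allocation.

$205,500 shared equally gives $41,100 per jurisdiction.
Remainder $261,400 by lane-miles (total 568.6): Lakeview Township 68,499.12 → $68,500; North Ward 39,076.68 → $39,100; Bellamy Precinct 68,958.85 → $69,000; Redwood Zone 65,097.15 → $65,100; South Borough 19,768.20 → $19,800.
Rounding difference −$100 on remainder applied to Bellamy Precinct.
Totals: Lakeview Township $41,100 + $68,500 = $109,600; North Ward $41,100 + $39,100 = $80,200; Bellamy Precinct $41,100 + $68,900 = $110,000; Redwood Zone $41,100 + $65,100 = $106,200; South Borough $41,100 + $19,800 = $60,900.

Lakeview Township: $109,600; North Ward: $80,200; Bellamy Precinct: $110,000; Redwood Zone: $106,200; South Borough: $60,900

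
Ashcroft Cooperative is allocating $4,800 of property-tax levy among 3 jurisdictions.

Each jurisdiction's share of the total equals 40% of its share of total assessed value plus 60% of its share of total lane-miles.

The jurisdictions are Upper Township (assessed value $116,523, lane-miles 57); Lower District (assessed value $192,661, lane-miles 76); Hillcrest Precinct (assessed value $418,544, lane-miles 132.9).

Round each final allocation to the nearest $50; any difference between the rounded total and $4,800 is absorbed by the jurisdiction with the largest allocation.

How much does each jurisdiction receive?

Totals — assessed value 727,728, lane-miles 265.9.
Composite weights (40% assessed value + 60% lane-miles): Upper Township 0.1927; Lower District 0.2774; Hillcrest Precinct 0.5299.
Proportional shares: Upper Township 924.80; Lower District 1,331.47; Hillcrest Precinct 2,543.72.
Rounded to nearest $50: Upper Township $900; Lower District $1,350; Hillcrest Precinct $2,550. Sum = $4,800.
Rounded total matches; no reconciliation needed.

Upper Township: $900 · Lower District: $1,350 · Hillcrest Precinct: $2,550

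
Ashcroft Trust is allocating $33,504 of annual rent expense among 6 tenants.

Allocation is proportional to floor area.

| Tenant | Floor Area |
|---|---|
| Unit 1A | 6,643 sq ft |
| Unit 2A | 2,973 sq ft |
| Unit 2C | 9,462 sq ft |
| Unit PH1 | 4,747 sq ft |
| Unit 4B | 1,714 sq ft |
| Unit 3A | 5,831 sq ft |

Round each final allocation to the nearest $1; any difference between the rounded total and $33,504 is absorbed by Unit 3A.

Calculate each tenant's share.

Floor area total: 31,370.
Proportional shares: Unit 1A 6,643/31,370 × $33,504 = 7,094.90; Unit 2A 2,973/31,370 × $33,504 = 3,175.24; Unit 2C 9,462/31,370 × $33,504 = 10,105.67; Unit PH1 4,747/31,370 × $33,504 = 5,069.92; Unit 4B 1,714/31,370 × $33,504 = 1,830.60; Unit 3A 5,831/31,370 × $33,504 = 6,227.66.
At nearest $1: Unit 1A $7,095; Unit 2A $3,175; Unit 2C $10,106; Unit PH1 $5,070; Unit 4B $1,831; Unit 3A $6,228. Sum = $33,505.
Difference $33,504 − $33,505 = −$1 applied to Unit 3A: Unit 3A becomes $6,227.

Unit 1A: $7,095 | Unit 2A: $3,175 | Unit 2C: $10,106 | Unit PH1: $5,070 | Unit 4B: $1,831 | Unit 3A: $6,227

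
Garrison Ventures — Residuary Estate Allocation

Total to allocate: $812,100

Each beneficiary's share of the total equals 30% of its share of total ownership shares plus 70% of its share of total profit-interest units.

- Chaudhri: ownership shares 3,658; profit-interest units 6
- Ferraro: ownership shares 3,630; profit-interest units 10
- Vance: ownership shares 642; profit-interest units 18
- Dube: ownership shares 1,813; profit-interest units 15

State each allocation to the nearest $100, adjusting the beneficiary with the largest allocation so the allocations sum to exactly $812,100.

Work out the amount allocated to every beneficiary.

Chaudhri: $161,100 · Ferraro: $206,800 · Vance: $224,800 · Dube: $219,400

Totals — ownership shares 9,743, profit-interest units 49.
Blended shares (30% ownership shares + 70% profit-interest units): Chaudhri 0.1983; Ferraro 0.2546; Vance 0.2769; Dube 0.2701.
Pro-rata amounts: Chaudhri 161,079.22; Ferraro 206,784.78; Vance 224,879.34; Dube 219,356.66.
At nearest $100: Chaudhri $161,100; Ferraro $206,800; Vance $224,900; Dube $219,400. Sum = $812,200.
Difference $812,100 − $812,200 = −$100 applied to largest allocation (Vance): Vance becomes $224,800.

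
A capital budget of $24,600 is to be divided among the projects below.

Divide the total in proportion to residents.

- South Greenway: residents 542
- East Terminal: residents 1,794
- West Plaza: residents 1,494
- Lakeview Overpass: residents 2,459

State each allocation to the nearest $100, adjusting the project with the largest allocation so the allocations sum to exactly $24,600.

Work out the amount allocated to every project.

Total residents = 6,289.
Pro-rata amounts: South Greenway 542/6,289 × $24,600 = 2,120.08; East Terminal 1,794/6,289 × $24,600 = 7,017.40; West Plaza 1,494/6,289 × $24,600 = 5,843.92; Lakeview Overpass 2,459/6,289 × $24,600 = 9,618.60.
At nearest $100: South Greenway $2,100; East Terminal $7,000; West Plaza $5,800; Lakeview Overpass $9,600. Sum = $24,500.
Difference $24,600 − $24,500 = +$100 applied to largest allocation (Lakeview Overpass): Lakeview Overpass becomes $9,700.

South Greenway: $2,100 · East Terminal: $7,000 · West Plaza: $5,800 · Lakeview Overpass: $9,700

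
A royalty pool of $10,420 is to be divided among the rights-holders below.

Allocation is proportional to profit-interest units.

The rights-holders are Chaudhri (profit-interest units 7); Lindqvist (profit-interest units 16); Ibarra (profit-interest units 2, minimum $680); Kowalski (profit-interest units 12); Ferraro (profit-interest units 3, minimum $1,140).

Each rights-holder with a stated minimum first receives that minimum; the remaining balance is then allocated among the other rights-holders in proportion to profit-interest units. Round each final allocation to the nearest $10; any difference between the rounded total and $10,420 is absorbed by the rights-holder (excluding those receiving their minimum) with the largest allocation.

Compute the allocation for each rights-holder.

Fund the minimums — Ibarra $680; Ferraro $1,140. Balance $8,600.
Balance split over remaining profit-interest units 35: Chaudhri 1,720.00 → $1,720; Lindqvist 3,931.43 → $3,930; Kowalski 2,948.57 → $2,950.

Chaudhri: $1,720; Lindqvist: $3,930; Ibarra: $680; Kowalski: $2,950; Ferraro: $1,140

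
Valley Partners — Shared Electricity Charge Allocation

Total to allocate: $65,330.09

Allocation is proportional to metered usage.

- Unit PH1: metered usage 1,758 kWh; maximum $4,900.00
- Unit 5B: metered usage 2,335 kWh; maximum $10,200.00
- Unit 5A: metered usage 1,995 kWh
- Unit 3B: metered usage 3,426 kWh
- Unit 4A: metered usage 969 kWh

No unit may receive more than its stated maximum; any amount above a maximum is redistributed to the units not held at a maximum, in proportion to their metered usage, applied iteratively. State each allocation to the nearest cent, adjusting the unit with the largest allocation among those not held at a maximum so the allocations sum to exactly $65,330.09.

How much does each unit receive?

Unit PH1: $4,900.00; Unit 5B: $10,200.00; Unit 5A: $15,682.16; Unit 3B: $26,930.88; Unit 4A: $7,617.05

Total metered usage = 10,483.
Unconstrained shares: Unit PH1 10,955.8617; Unit 5B 14,551.7276; Unit 5A 12,432.8465; Unit 3B 21,350.8431; Unit 4A 6,038.8111.
Held at cap: Unit PH1 ($4,900.00), Unit 5B ($10,200.00); residual $50,230.09 reallocated over remaining metered usage 6,390.
Remaining shares: Unit 5A 15,682.1642 → $15,682.16; Unit 3B 26,930.8745 → $26,930.87; Unit 4A 7,617.0512 → $7,617.05.
Rounding difference +$0.01 applied to Unit 3B → $26,930.88.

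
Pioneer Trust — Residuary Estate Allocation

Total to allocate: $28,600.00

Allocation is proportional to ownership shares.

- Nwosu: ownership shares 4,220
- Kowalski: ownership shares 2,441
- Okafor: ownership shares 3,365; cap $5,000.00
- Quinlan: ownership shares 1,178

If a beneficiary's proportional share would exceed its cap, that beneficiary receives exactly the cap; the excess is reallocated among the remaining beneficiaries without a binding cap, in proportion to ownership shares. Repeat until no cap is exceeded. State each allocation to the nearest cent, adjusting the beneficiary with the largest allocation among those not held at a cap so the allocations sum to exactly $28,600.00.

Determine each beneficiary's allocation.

Sum of ownership shares: 11,204.
Pro-rata shares before constraints: Nwosu 10,772.2242; Kowalski 6,231.0425; Okafor 8,589.7001; Quinlan 3,007.0332.
Held at cap: Okafor ($5,000.00); remaining pool $23,600.00 reallocated over remaining ownership shares 7,839.
Shares after redistribution: Nwosu 12,704.6817 → $12,704.68; Kowalski 7,348.8455 → $7,348.85; Quinlan 3,546.4728 → $3,546.47.

Nwosu: $12,704.68 | Kowalski: $7,348.85 | Okafor: $5,000.00 | Quinlan: $3,546.47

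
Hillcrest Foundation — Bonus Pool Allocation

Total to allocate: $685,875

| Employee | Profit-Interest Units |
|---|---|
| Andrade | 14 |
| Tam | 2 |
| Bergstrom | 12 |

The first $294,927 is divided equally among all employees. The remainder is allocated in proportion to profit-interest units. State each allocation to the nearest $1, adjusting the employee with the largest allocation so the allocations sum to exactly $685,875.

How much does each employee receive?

$294,927 shared equally gives $98,309 per employee.
Remainder $390,948 by profit-interest units (total 28): Andrade 195,474.00 → $195,474; Tam 27,924.86 → $27,925; Bergstrom 167,549.14 → $167,549.
Totals: Andrade $98,309 + $195,474 = $293,783; Tam $98,309 + $27,925 = $126,234; Bergstrom $98,309 + $167,549 = $265,858.

Andrade: $293,783; Tam: $126,234; Bergstrom: $265,858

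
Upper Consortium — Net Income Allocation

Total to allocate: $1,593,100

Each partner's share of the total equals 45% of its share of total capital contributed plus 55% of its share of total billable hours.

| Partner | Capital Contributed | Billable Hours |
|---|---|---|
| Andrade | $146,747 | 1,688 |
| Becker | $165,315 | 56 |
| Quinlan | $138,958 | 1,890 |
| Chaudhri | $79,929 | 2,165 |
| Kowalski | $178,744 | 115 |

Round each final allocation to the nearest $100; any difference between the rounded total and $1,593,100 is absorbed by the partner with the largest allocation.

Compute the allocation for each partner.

Totals — capital contributed 709,693, billable hours 5,914.
Combined weights (45% capital contributed + 55% billable hours): Andrade 0.2500; Becker 0.1100; Quinlan 0.2639; Chaudhri 0.2520; Kowalski 0.1240.
Pro-rata amounts: Andrade 398,326.50; Becker 175,289.46; Quinlan 420,386.32; Chaudhri 401,501.68; Kowalski 197,596.05.
After rounding ($100): Andrade $398,300; Becker $175,300; Quinlan $420,400; Chaudhri $401,500; Kowalski $197,600. Sum = $1,593,100.
Sum already equals the total — no adjustment.

Andrade: $398,300 · Becker: $175,300 · Quinlan: $420,400 · Chaudhri: $401,500 · Kowalski: $197,600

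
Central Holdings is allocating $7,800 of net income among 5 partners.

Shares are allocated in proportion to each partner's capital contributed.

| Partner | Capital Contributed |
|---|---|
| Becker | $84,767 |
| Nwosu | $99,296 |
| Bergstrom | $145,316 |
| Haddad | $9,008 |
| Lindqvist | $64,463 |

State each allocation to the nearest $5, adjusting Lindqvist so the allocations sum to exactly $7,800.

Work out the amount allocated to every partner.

Total capital contributed = 402,850.
Pro-rata amounts: Becker 84,767/402,850 × $7,800 = 1,641.26; Nwosu 99,296/402,850 × $7,800 = 1,922.57; Bergstrom 145,316/402,850 × $7,800 = 2,813.61; Haddad 9,008/402,850 × $7,800 = 174.41; Lindqvist 64,463/402,850 × $7,800 = 1,248.14.
At nearest $5: Becker $1,640; Nwosu $1,925; Bergstrom $2,815; Haddad $175; Lindqvist $1,250. Sum = $7,805.
Difference $7,800 − $7,805 = −$5 applied to Lindqvist: Lindqvist becomes $1,245.

Becker: $1,640 | Nwosu: $1,925 | Bergstrom: $2,815 | Haddad: $175 | Lindqvist: $1,245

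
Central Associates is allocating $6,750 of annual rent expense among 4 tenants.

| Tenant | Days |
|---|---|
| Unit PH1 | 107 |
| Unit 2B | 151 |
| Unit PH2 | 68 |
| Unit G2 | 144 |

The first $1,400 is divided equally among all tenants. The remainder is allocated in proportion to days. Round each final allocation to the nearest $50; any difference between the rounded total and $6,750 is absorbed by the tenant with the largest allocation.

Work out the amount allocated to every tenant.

First tranche $1,400 split equally: $350 each.
Remainder $5,350 by days (total 470): Unit PH1 1,217.98 → $1,200; Unit 2B 1,718.83 → $1,700; Unit PH2 774.04 → $750; Unit G2 1,639.15 → $1,650.
Rounding difference +$50 on remainder applied to Unit 2B.
Totals: Unit PH1 $350 + $1,200 = $1,550; Unit 2B $350 + $1,750 = $2,100; Unit PH2 $350 + $750 = $1,100; Unit G2 $350 + $1,650 = $2,000.

Unit PH1: $1,550; Unit 2B: $2,100; Unit PH2: $1,100; Unit G2: $2,000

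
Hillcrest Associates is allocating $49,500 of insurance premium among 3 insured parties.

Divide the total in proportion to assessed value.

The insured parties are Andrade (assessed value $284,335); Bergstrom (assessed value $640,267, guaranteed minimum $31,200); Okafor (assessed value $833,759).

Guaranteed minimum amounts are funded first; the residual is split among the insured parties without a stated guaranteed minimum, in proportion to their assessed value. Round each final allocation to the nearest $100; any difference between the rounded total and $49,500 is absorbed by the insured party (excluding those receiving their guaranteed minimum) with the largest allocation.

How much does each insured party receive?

Minimums first: Bergstrom $31,200. Remaining pool $18,300.
Remaining pool split over remaining assessed value 1,118,094: Andrade 4,653.75 → $4,700; Okafor 13,646.25 → $13,600.

Andrade: $4,700 | Bergstrom: $31,200 | Okafor: $13,600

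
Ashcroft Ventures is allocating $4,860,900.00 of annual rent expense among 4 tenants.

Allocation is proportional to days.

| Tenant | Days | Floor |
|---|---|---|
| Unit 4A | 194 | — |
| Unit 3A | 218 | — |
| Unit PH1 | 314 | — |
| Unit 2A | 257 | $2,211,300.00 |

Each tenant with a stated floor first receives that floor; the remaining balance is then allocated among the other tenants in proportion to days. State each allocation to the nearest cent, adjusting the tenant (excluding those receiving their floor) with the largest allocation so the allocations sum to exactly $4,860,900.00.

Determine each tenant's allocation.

Unit 4A: $708,019.83 | Unit 3A: $795,609.92 | Unit PH1: $1,145,970.25 | Unit 2A: $2,211,300.00

Minimums first: Unit 2A $2,211,300.00. Balance $2,649,600.00.
Balance split over remaining days 726: Unit 4A 708,019.8347 → $708,019.83; Unit 3A 795,609.9174 → $795,609.92; Unit PH1 1,145,970.2479 → $1,145,970.25.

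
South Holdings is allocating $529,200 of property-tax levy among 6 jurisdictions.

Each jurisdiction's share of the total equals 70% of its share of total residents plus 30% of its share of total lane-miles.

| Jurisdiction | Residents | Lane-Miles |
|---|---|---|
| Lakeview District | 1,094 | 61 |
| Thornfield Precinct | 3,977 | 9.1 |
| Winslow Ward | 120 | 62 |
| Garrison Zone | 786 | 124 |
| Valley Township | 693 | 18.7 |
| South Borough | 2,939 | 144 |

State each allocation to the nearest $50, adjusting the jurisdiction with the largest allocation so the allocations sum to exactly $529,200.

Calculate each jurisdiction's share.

Residents total 9,609; lane-miles total 418.8.
Combined weights (70% residents + 30% lane-miles): Lakeview District 0.1234; Thornfield Precinct 0.2962; Winslow Ward 0.0532; Garrison Zone 0.1461; Valley Township 0.0639; South Borough 0.3173.
Unrounded shares: Lakeview District 65,299.25; Thornfield Precinct 156,768.41; Winslow Ward 28,129.31; Garrison Zone 77,307.67; Valley Township 33,804.95; South Borough 167,890.41.
At nearest $50: Lakeview District $65,300; Thornfield Precinct $156,750; Winslow Ward $28,150; Garrison Zone $77,300; Valley Township $33,800; South Borough $167,900. Sum = $529,200.
No rounding difference to absorb.

Lakeview District: $65,300 · Thornfield Precinct: $156,750 · Winslow Ward: $28,150 · Garrison Zone: $77,300 · Valley Township: $33,800 · South Borough: $167,900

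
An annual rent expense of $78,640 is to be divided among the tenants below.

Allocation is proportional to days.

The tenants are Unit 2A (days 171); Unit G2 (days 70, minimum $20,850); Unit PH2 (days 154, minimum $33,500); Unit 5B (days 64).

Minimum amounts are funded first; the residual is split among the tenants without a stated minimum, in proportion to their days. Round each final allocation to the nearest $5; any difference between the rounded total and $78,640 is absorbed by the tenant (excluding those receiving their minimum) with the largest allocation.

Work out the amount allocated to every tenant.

Unit 2A: $17,675 · Unit G2: $20,850 · Unit PH2: $33,500 · Unit 5B: $6,615

Guaranteed amounts: Unit G2 $20,850; Unit PH2 $33,500. Remaining pool $24,290.
Remaining pool split over remaining days 235: Unit 2A 17,674.85 → $17,675; Unit 5B 6,615.15 → $6,615.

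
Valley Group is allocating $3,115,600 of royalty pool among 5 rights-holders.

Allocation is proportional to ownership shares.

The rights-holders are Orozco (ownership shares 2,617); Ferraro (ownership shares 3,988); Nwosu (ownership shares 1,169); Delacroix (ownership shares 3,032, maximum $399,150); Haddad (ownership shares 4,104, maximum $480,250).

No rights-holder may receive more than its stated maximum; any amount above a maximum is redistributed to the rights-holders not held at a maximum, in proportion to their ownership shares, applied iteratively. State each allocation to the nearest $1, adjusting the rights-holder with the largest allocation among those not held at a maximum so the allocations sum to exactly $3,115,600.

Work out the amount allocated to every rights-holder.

Combined ownership shares = 14,910.
Pro-rata shares before constraints: Orozco 546,849.44; Ferraro 833,334.19; Nwosu 244,274.74; Delacroix 633,568.02; Haddad 857,573.60.
Capped: Delacroix ($399,150), Haddad ($480,250); residual $2,236,200 reallocated over remaining ownership shares 7,774.
Shares after redistribution: Orozco 752,783.05 → $752,783; Ferraro 1,147,152.77 → $1,147,153; Nwosu 336,264.19 → $336,264.

Orozco: $752,783 · Ferraro: $1,147,153 · Nwosu: $336,264 · Delacroix: $399,150 · Haddad: $480,250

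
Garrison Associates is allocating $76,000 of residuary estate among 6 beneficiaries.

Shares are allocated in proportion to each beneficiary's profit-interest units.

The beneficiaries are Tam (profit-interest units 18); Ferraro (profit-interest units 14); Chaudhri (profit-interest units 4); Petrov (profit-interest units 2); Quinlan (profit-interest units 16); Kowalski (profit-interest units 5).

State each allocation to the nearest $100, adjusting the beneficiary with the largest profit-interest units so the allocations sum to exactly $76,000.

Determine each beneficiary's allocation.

Tam: $23,200 | Ferraro: $18,000 | Chaudhri: $5,200 | Petrov: $2,600 | Quinlan: $20,600 | Kowalski: $6,400

Combined profit-interest units = 18 + 14 + 4 + 2 + 16 + 5 = 59.
Raw shares: Tam 23,186.44; Ferraro 18,033.90; Chaudhri 5,152.54; Petrov 2,576.27; Quinlan 20,610.17; Kowalski 6,440.68.
Rounded to nearest $100: Tam $23,200; Ferraro $18,000; Chaudhri $5,200; Petrov $2,600; Quinlan $20,600; Kowalski $6,400. Sum = $76,000.
Rounded total matches; no reconciliation needed.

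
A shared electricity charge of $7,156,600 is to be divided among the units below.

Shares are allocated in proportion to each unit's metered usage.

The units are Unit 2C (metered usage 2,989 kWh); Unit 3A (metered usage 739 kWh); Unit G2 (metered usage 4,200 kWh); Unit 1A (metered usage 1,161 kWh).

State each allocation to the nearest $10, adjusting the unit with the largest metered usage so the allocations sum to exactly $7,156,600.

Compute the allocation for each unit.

Unit 2C: $2,353,510; Unit 3A: $581,880; Unit G2: $3,307,050; Unit 1A: $914,160

Total metered usage = 9,089.
Unrounded shares: Unit 2C 2,989/9,089 × $7,156,600 = 2,353,512.75; Unit 3A 739/9,089 × $7,156,600 = 581,882.21; Unit G2 4,200/9,089 × $7,156,600 = 3,307,043.68; Unit 1A 1,161/9,089 × $7,156,600 = 914,161.36.
Rounded to nearest $10: Unit 2C $2,353,510; Unit 3A $581,880; Unit G2 $3,307,040; Unit 1A $914,160. Sum = $7,156,590.
Difference $7,156,600 − $7,156,590 = +$10 applied to largest metered usage (Unit G2): Unit G2 becomes $3,307,050.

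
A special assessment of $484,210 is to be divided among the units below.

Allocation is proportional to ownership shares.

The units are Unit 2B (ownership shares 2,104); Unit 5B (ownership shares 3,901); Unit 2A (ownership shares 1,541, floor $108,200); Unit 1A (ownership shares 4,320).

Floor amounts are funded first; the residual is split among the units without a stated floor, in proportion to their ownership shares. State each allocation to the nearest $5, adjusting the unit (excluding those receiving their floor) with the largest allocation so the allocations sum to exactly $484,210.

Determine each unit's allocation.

Unit 2B: $76,620; Unit 5B: $142,065; Unit 2A: $108,200; Unit 1A: $157,325

Minimums first: Unit 2A $108,200. Remaining pool $376,010.
Remaining pool split over remaining ownership shares 10,325: Unit 2B 76,622.28 → $76,620; Unit 5B 142,064.41 → $142,065; Unit 1A 157,323.31 → $157,325.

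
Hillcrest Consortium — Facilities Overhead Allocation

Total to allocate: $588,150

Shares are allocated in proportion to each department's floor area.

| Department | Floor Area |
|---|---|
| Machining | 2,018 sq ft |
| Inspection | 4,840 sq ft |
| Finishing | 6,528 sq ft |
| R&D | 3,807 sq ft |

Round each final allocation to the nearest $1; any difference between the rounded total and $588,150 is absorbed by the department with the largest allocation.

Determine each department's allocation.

Machining: $69,033 | Inspection: $165,570 | Finishing: $223,315 | R&D: $130,232

Combined floor area = 17,193.
Pro-rata amounts: Machining 2,018/17,193 × $588,150 = 69,033.14; Inspection 4,840/17,193 × $588,150 = 165,570.06; Finishing 6,528/17,193 × $588,150 = 223,314.33; R&D 3,807/17,193 × $588,150 = 130,232.48.
Rounded to nearest $1: Machining $69,033; Inspection $165,570; Finishing $223,314; R&D $130,232. Sum = $588,149.
Difference $588,150 − $588,149 = +$1 applied to largest allocation (Finishing): Finishing becomes $223,315.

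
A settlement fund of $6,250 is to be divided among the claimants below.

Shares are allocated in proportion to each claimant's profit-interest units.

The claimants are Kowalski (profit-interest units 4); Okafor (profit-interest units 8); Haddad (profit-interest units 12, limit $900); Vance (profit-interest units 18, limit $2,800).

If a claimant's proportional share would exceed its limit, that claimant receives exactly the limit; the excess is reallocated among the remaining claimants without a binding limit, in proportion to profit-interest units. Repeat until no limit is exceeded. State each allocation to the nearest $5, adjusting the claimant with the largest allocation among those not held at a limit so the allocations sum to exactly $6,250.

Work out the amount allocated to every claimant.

Kowalski: $850 | Okafor: $1,700 | Haddad: $900 | Vance: $2,800

Sum of profit-interest units: 42.
Pro-rata shares before constraints: Kowalski 595.24; Okafor 1,190.48; Haddad 1,785.71; Vance 2,678.57.
Held at cap: Haddad ($900); remaining pool $5,350 reallocated over remaining profit-interest units 30.
Held at cap: Vance ($2,800); remaining pool $2,550 reallocated over remaining profit-interest units 12.
Shares after redistribution: Kowalski 850.00 → $850; Okafor 1,700.00 → $1,700.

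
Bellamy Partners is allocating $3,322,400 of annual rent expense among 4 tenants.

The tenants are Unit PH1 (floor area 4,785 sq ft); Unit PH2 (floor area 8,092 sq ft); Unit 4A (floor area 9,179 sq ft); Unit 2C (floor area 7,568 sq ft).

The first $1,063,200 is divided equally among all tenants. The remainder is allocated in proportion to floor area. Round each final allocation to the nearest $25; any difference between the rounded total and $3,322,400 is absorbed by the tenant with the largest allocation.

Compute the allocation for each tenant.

Equal tier: $1,063,200 ÷ 4 = $265,800 apiece.
Remainder $2,259,200 by floor area (total 29,624): Unit PH1 364,916.01 → $364,925; Unit PH2 617,116.07 → $617,125; Unit 4A 700,013.39 → $700,025; Unit 2C 577,154.52 → $577,150.
Rounding difference −$25 on remainder applied to Unit 4A.
Totals: Unit PH1 $265,800 + $364,925 = $630,725; Unit PH2 $265,800 + $617,125 = $882,925; Unit 4A $265,800 + $700,000 = $965,800; Unit 2C $265,800 + $577,150 = $842,950.

Unit PH1: $630,725 · Unit PH2: $882,925 · Unit 4A: $965,800 · Unit 2C: $842,950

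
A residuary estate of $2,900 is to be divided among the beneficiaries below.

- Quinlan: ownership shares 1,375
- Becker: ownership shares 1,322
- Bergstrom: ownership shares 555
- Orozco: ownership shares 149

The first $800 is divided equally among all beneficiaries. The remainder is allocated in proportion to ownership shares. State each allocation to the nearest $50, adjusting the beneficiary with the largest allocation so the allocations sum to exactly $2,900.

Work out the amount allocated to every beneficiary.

Quinlan: $1,050 | Becker: $1,000 | Bergstrom: $550 | Orozco: $300

First tranche $800 split equally: $200 each.
Remainder $2,100 by ownership shares (total 3,401): Quinlan 849.01 → $850; Becker 816.29 → $800; Bergstrom 342.69 → $350; Orozco 92.00 → $100.
Totals: Quinlan $200 + $850 = $1,050; Becker $200 + $800 = $1,000; Bergstrom $200 + $350 = $550; Orozco $200 + $100 = $300.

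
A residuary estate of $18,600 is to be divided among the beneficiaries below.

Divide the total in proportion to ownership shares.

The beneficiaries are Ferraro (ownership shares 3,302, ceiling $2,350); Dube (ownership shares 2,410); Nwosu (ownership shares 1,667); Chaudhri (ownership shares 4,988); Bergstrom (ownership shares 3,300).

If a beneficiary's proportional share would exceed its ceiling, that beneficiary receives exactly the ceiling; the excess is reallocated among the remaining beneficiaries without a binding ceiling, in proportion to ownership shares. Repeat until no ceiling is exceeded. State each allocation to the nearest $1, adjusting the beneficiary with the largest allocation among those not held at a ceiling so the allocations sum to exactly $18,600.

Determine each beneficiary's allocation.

Ownership shares total: 15,667.
Pro-rata shares before constraints: Ferraro 3,920.16; Dube 2,861.17; Nwosu 1,979.08; Chaudhri 5,921.80; Bergstrom 3,917.79.
Cap binds for Ferraro ($2,350); residual $16,250 reallocated over remaining ownership shares 12,365.
Shares after redistribution: Dube 3,167.21 → $3,167; Nwosu 2,190.76 → $2,191; Chaudhri 6,555.20 → $6,555; Bergstrom 4,336.84 → $4,337.

Ferraro: $2,350 | Dube: $3,167 | Nwosu: $2,191 | Chaudhri: $6,555 | Bergstrom: $4,337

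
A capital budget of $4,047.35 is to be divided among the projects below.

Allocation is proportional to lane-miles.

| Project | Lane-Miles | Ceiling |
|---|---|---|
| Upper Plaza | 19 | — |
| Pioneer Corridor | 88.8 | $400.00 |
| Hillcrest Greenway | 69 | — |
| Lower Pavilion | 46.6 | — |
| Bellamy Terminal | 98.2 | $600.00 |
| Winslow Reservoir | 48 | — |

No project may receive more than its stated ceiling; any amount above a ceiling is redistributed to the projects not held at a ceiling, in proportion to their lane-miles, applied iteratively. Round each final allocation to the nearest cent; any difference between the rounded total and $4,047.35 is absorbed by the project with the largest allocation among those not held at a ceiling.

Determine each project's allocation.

Upper Plaza: $317.08 · Pioneer Corridor: $400.00 · Hillcrest Greenway: $1,151.52 · Lower Pavilion: $777.69 · Bellamy Terminal: $600.00 · Winslow Reservoir: $801.06

Lane-miles total: 369.6.
Pro-rata shares before constraints: Upper Plaza 208.0618; Pioneer Corridor 972.4153; Hillcrest Greenway 755.5929; Lower Pavilion 510.2990; Bellamy Terminal 1,075.3511; Winslow Reservoir 525.6299.
Held at cap: Pioneer Corridor ($400.00), Bellamy Terminal ($600.00); balance $3,047.35 reallocated over remaining lane-miles 182.6.
Remaining shares: Upper Plaza 317.0846 → $317.08; Hillcrest Greenway 1,151.5178 → $1,151.52; Lower Pavilion 777.6917 → $777.69; Winslow Reservoir 801.0559 → $801.06.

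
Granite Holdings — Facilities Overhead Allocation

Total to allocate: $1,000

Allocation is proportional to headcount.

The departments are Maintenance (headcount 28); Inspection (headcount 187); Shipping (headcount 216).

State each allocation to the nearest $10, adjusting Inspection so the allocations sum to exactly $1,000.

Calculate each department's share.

Maintenance: $60 | Inspection: $440 | Shipping: $500

Headcount total: 431.
Proportional shares: Maintenance 28/431 × $1,000 = 64.97; Inspection 187/431 × $1,000 = 433.87; Shipping 216/431 × $1,000 = 501.16.
At nearest $10: Maintenance $60; Inspection $430; Shipping $500. Sum = $990.
Difference $1,000 − $990 = +$10 applied to Inspection: Inspection becomes $440.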